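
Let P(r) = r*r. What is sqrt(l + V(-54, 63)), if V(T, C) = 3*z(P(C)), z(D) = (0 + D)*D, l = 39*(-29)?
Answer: 2*sqrt(11814438) ≈ 6874.4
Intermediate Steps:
P(r) = r**2
l = -1131
z(D) = D**2 (z(D) = D*D = D**2)
V(T, C) = 3*C**4 (V(T, C) = 3*(C**2)**2 = 3*C**4)
sqrt(l + V(-54, 63)) = sqrt(-1131 + 3*63**4) = sqrt(-1131 + 3*15752961) = sqrt(-1131 + 47258883) = sqrt(47257752) = 2*sqrt(11814438)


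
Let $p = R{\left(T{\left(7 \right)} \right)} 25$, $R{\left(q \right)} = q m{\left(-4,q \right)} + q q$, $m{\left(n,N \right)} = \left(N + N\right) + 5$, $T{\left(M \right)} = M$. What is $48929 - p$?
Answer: $44379$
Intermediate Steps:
$m{\left(n,N \right)} = 5 + 2 N$ ($m{\left(n,N \right)} = 2 N + 5 = 5 + 2 N$)
$R{\left(q \right)} = q^{2} + q \left(5 + 2 q\right)$ ($R{\left(q \right)} = q \left(5 + 2 q\right) + q q = q \left(5 + 2 q\right) + q^{2} = q^{2} + q \left(5 + 2 q\right)$)
$p = 4550$ ($p = 7 \left(5 + 3 \cdot 7\right) 25 = 7 \left(5 + 21\right) 25 = 7 \cdot 26 \cdot 25 = 182 \cdot 25 = 4550$)
$48929 - p = 48929 - 4550 = 44379$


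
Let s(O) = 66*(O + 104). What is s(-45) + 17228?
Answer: 21122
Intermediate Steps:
s(O) = 6864 + 66*O (s(O) = 66*(104 + O) = 6864 + 66*O)
s(-45) + 17228 = (6864 + 66*(-45)) + 17228 = (6864 - 2970) + 17228 = 3894 + 17228 = 21122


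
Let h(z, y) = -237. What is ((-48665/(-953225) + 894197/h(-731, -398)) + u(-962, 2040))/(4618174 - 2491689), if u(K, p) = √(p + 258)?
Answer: -170471880344/96080684679525 + √2298/2126485 ≈ -0.0017517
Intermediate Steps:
u(K, p) = √(258 + p)
((-48665/(-953225) + 894197/h(-731, -398)) + u(-962, 2040))/(4618174 - 2491689) = ((-48665/(-953225) + 894197/(-237)) + √(258 + 2040))/(4618174 - 2491689) = ((-48665*(-1/953225) + 894197*(-1/237)) + √2298)/2126485 = ((9733/190645 - 894197/237) + √2298)*(1/2126485) = (-170471880344/45182865 + √2298)*(1/2126485) = -170471880344/96080684679525 + √2298/2126485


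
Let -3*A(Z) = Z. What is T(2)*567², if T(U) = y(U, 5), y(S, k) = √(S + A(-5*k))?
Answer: 107163*√93 ≈ 1.0334e+6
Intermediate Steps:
A(Z) = -Z/3
y(S, k) = √(S + 5*k/3) (y(S, k) = √(S - (-5)*k/3) = √(S + 5*k/3))
T(U) = √(75 + 9*U)/3 (T(U) = √(9*U + 15*5)/3 = √(9*U + 75)/3 = √(75 + 9*U)/3)
T(2)*567² = (√(75 + 9*2)/3)*567² = (√(75 + 18)/3)*321489 = (√93/3)*321489 = 107163*√93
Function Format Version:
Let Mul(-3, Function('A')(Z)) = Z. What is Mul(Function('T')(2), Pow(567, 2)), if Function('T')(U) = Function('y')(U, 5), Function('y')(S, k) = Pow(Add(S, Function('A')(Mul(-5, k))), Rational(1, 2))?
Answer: Mul(107163, Pow(93, Rational(1, 2))) ≈ 1.0334e+6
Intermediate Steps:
Function('A')(Z) = Mul(Rational(-1, 3), Z)
Function('y')(S, k) = Pow(Add(S, Mul(Rational(5, 3), k)), Rational(1, 2)) (Function('y')(S, k) = Pow(Add(S, Mul(Rational(-1, 3), Mul(-5, k))), Rational(1, 2)) = Pow(Add(S, Mul(Rational(5, 3), k)), Rational(1, 2)))
Function('T')(U) = Mul(Rational(1, 3), Pow(Add(75, Mul(9, U)), Rational(1, 2))) (Function('T')(U) = Mul(Rational(1, 3), Pow(Add(Mul(9, U), Mul(15, 5)), Rational(1, 2))) = Mul(Rational(1, 3), Pow(Add(Mul(9, U), 75), Rational(1, 2))) = Mul(Rational(1, 3), Pow(Add(75, Mul(9, U)), Rational(1, 2))))
Mul(Function('T')(2), Pow(567, 2)) = Mul(Mul(Rational(1, 3), Pow(Add(75, Mul(9, 2)), Rational(1, 2))), Pow(567, 2)) = Mul(Mul(Rational(1, 3), Pow(Add(75, 18), Rational(1, 2))), 321489) = Mul(Mul(Rational(1, 3), Pow(93, Rational(1, 2))), 321489) = Mul(107163, Pow(93, Rational(1, 2)))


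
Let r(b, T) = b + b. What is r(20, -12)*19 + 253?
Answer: 1013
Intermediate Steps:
r(b, T) = 2*b
r(20, -12)*19 + 253 = (2*20)*19 + 253 = 40*19 + 253 = 760 + 253 = 1013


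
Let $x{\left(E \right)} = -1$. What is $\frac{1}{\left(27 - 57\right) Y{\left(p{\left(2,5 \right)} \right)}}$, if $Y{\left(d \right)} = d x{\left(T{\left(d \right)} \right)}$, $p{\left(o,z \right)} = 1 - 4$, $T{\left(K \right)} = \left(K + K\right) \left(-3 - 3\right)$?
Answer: $- \frac{1}{90} \approx -0.011111$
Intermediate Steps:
$T{\left(K \right)} = - 12 K$ ($T{\left(K \right)} = 2 K \left(-6\right) = - 12 K$)
$p{\left(o,z \right)} = -3$
$Y{\left(d \right)} = - d$ ($Y{\left(d \right)} = d \left(-1\right) = - d$)
$\frac{1}{\left(27 - 57\right) Y{\left(p{\left(2,5 \right)} \right)}} = \frac{1}{\left(27 - 57\right) \left(\left(-1\right) \left(-3\right)\right)} = \frac{1}{\left(-30\right) 3} = \frac{1}{-90} = - \frac{1}{90}$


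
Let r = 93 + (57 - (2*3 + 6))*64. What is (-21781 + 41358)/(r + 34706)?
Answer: 19577/37679 ≈ 0.51957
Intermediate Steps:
r = 2973 (r = 93 + (57 - (6 + 6))*64 = 93 + (57 - 1*12)*64 = 93 + (57 - 12)*64 = 93 + 45*64 = 93 + 2880 = 2973)
(-21781 + 41358)/(r + 34706) = (-21781 + 41358)/(2973 + 34706) = 19577/37679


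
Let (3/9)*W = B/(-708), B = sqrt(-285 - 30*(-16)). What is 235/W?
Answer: -11092*sqrt(195)/39 ≈ -3971.6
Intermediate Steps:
B = sqrt(195) (B = sqrt(-285 + 480) = sqrt(195) ≈ 13.964)
W = -sqrt(195)/236 (W = 3*(sqrt(195)/(-708)) = 3*(sqrt(195)*(-1/708)) = 3*(-sqrt(195)/708) = -sqrt(195)/236 ≈ -0.059170)
235/W = 235/((-sqrt(195)/236)) = 235*(-236*sqrt(195)/195) = -11092*sqrt(195)/39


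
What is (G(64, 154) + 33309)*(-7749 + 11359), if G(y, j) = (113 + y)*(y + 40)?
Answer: 186698370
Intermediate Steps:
G(y, j) = (40 + y)*(113 + y) (G(y, j) = (113 + y)*(40 + y) = (40 + y)*(113 + y))
(G(64, 154) + 33309)*(-7749 + 11359) = ((4520 + 64**2 + 153*64) + 33309)*(-7749 + 11359) = ((4520 + 4096 + 9792) + 33309)*3610 = (18408 + 33309)*3610 = 51717*3610 = 186698370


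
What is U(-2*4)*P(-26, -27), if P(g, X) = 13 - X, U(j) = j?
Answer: -320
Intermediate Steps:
U(-2*4)*P(-26, -27) = (-2*4)*(13 - 1*(-27)) = -8*(13 + 27) = -8*40 = -320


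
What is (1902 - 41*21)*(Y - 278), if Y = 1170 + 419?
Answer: 1364751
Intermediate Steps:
Y = 1589
(1902 - 41*21)*(Y - 278) = (1902 - 41*21)*(1589 - 278) = (1902 - 861)*1311 = 1041*1311 = 1364751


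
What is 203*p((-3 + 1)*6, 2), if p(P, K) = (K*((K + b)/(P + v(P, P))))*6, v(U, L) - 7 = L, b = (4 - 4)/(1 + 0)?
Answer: -4872/17 ≈ -286.59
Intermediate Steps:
b = 0 (b = 0/1 = 0*1 = 0)
v(U, L) = 7 + L
p(P, K) = 6*K²/(7 + 2*P) (p(P, K) = (K*((K + 0)/(P + (7 + P))))*6 = (K*(K/(7 + 2*P)))*6 = (K²/(7 + 2*P))*6 = 6*K²/(7 + 2*P))
203*p((-3 + 1)*6, 2) = 203*(6*2²/(7 + 2*((-3 + 1)*6))) = 203*(6*4/(7 + 2*(-2*6))) = 203*(6*4/(7 + 2*(-12))) = 203*(6*4/(7 - 24)) = 203*(6*4/(-17)) = 203*(6*4*(-1/17)) = 203*(-24/17) = -4872/17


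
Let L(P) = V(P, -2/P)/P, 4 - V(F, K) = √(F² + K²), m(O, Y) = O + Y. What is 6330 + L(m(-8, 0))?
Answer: 12659/2 + 5*√41/32 ≈ 6330.5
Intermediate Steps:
V(F, K) = 4 - √(F² + K²)
L(P) = (4 - √(P² + 4/P²))/P (L(P) = (4 - √(P² + (-2/P)²))/P = (4 - √(P² + 4/P²))/P)
6330 + L(m(-8, 0)) = 6330 + (4 - √((4 + (-8 + 0)⁴)/(-8 + 0)²))/(-8 + 0) = 6330 + (4 - √((4 + (-8)⁴)/(-8)²))/(-8) = 6330 - (4 - √((4 + 4096)/64))/8 = 6330 - (4 - √((1/64)*4100))/8 = 6330 - (4 - √(1025/16))/8 = 6330 - (4 - 5*√41/4)/8 = 6330 + (-½ + 5*√41/32) = 12659/2 + 5*√41/32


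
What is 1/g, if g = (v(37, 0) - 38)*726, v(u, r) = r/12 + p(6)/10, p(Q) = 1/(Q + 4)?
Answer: -50/1379037 ≈ -3.6257e-5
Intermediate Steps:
p(Q) = 1/(4 + Q)
v(u, r) = 1/100 + r/12 (v(u, r) = r/12 + 1/((4 + 6)*10) = r*(1/12) + (⅒)/10 = r/12 + (⅒)*(⅒) = r/12 + 1/100 = 1/100 + r/12)
g = -1379037/50 (g = ((1/100 + (1/12)*0) - 38)*726 = ((1/100 + 0) - 38)*726 = (1/100 - 38)*726 = -3799/100*726 = -1379037/50 ≈ -27581.)
1/g = 1/(-1379037/50) = -50/1379037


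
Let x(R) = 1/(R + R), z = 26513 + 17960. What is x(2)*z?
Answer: 44473/4 ≈ 11118.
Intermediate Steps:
z = 44473
x(R) = 1/(2*R)
x(2)*z = ((1/2)/2)*44473 = ((1/2)*(1/2))*44473 = (1/4)*44473 = 44473/4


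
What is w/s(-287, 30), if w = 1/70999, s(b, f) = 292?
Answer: 1/20731708 ≈ 4.8235e-8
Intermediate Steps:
w = 1/70999 ≈ 1.4085e-5
w/s(-287, 30) = (1/70999)/292 = (1/70999)*(1/292) = 1/20731708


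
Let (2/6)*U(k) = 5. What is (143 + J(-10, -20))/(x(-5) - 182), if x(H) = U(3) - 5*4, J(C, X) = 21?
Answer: -164/187 ≈ -0.87701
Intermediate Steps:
U(k) = 15 (U(k) = 3*5 = 15)
x(H) = -5 (x(H) = 15 - 5*4 = 15 - 1*20 = 15 - 20 = -5)
(143 + J(-10, -20))/(x(-5) - 182) = (143 + 21)/(-5 - 182) = 164/(-187) = 164*(-1/187) = -164/187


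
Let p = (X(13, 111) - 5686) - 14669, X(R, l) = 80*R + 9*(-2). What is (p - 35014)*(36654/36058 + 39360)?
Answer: -258837533001/121 ≈ -2.1392e+9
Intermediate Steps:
X(R, l) = -18 + 80*R (X(R, l) = 80*R - 18 = -18 + 80*R)
p = -19333 (p = ((-18 + 80*13) - 5686) - 14669 = ((-18 + 1040) - 5686) - 14669 = (1022 - 5686) - 14669 = -4664 - 14669 = -19333)
(p - 35014)*(36654/36058 + 39360) = (-19333 - 35014)*(36654/36058 + 39360) = -54347*(36654*(1/36058) + 39360) = -54347*(123/121 + 39360) = -54347*4762683/121 = -258837533001/121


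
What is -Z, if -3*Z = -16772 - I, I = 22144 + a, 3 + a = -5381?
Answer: -33532/3 ≈ -11177.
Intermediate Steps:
a = -5384 (a = -3 - 5381 = -5384)
I = 16760 (I = 22144 - 5384 = 16760)
Z = 33532/3 (Z = -(-16772 - 1*16760)/3 = -(-16772 - 16760)/3 = -⅓*(-33532) = 33532/3 ≈ 11177.)
-Z = -1*33532/3 = -33532/3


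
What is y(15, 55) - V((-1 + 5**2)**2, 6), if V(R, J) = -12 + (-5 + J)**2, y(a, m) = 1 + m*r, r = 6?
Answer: 342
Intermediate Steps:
y(a, m) = 1 + 6*m (y(a, m) = 1 + m*6 = 1 + 6*m)
y(15, 55) - V((-1 + 5**2)**2, 6) = (1 + 6*55) - (-12 + (-5 + 6)**2) = (1 + 330) - (-12 + 1**2) = 331 - (-12 + 1) = 331 - 1*(-11) = 331 + 11 = 342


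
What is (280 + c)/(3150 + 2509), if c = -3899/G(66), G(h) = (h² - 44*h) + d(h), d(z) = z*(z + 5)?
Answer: 1714741/34734942 ≈ 0.049366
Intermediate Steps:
d(z) = z*(5 + z)
G(h) = h² - 44*h + h*(5 + h) (G(h) = (h² - 44*h) + h*(5 + h) = h² - 44*h + h*(5 + h))
c = -3899/6138 (c = -3899*1/(66*(-39 + 2*66)) = -3899*1/(66*(-39 + 132)) = -3899/(66*93) = -3899/6138 ≈ -0.63522)
(280 + c)/(3150 + 2509) = (280 - 3899/6138)/(3150 + 2509) = (1714741/6138)/5659 = (1714741/6138)*(1/5659) = 1714741/34734942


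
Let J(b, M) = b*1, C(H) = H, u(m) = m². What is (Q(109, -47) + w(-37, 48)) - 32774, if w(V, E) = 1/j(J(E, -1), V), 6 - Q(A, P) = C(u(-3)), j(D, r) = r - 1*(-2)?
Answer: -1147196/35 ≈ -32777.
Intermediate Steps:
J(b, M) = b
j(D, r) = 2 + r (j(D, r) = r + 2 = 2 + r)
Q(A, P) = -3 (Q(A, P) = 6 - 1*(-3)² = 6 - 1*9 = 6 - 9 = -3)
w(V, E) = 1/(2 + V)
(Q(109, -47) + w(-37, 48)) - 32774 = (-3 + 1/(2 - 37)) - 32774 = (-3 + 1/(-35)) - 32774 = (-3 - 1/35) - 32774 = -106/35 - 32774 = -1147196/35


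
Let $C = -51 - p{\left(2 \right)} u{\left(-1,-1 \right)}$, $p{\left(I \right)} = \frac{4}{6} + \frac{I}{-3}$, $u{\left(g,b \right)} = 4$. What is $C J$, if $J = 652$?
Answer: $-33252$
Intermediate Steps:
$p{\left(I \right)} = \frac{2}{3} - \frac{I}{3}$ ($p{\left(I \right)} = 4 \cdot \frac{1}{6} + I \left(- \frac{1}{3}\right) = \frac{2}{3} - \frac{I}{3}$)
$C = -51$ ($C = -51 - \left(\frac{2}{3} - \frac{2}{3}\right) 4 = -51 - 0 \cdot 4 = -51 - 0 = -51 + 0 = -51$)
$C J = \left(-51\right) 652 = -33252$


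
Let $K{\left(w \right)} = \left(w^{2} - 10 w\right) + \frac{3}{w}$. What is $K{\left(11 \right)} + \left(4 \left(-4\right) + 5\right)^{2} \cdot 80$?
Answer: $\frac{106604}{11} \approx 9691.3$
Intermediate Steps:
$K{\left(w \right)} = w^{2} - 10 w + \frac{3}{w}$
$K{\left(11 \right)} + \left(4 \left(-4\right) + 5\right)^{2} \cdot 80 = \frac{3 + 11^{2} \left(-10 + 11\right)}{11} + \left(4 \left(-4\right) + 5\right)^{2} \cdot 80 = \frac{3 + 121 \cdot 1}{11} + \left(-16 + 5\right)^{2} \cdot 80 = \frac{3 + 121}{11} + \left(-11\right)^{2} \cdot 80 = \frac{1}{11} \cdot 124 + 121 \cdot 80 = \frac{124}{11} + 9680 = \frac{106604}{11}$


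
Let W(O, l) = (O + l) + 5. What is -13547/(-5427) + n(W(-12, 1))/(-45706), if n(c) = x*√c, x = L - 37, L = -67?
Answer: 13547/5427 + 52*I*√6/22853 ≈ 2.4962 + 0.0055736*I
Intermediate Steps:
W(O, l) = 5 + O + l
x = -104 (x = -67 - 37 = -104)
n(c) = -104*√c
-13547/(-5427) + n(W(-12, 1))/(-45706) = -13547/(-5427) - 104*√(5 - 12 + 1)/(-45706) = -13547*(-1/5427) - 104*I*√6*(-1/45706) = 13547/5427 - 104*I*√6*(-1/45706) = 13547/5427 + 52*I*√6/22853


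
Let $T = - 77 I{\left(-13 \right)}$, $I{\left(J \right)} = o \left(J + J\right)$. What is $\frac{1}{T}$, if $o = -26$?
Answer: $- \frac{1}{52052} \approx -1.9212 \cdot 10^{-5}$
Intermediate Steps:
$I{\left(J \right)} = - 52 J$ ($I{\left(J \right)} = - 26 \left(J + J\right) = - 26 \cdot 2 J = - 52 J$)
$T = -52052$ ($T = - 77 \left(\left(-52\right) \left(-13\right)\right) = \left(-77\right) 676 = -52052$)
$\frac{1}{T} = \frac{1}{-52052} = - \frac{1}{52052}$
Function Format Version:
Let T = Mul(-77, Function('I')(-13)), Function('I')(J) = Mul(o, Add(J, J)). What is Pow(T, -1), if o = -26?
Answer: Rational(-1, 52052) ≈ -1.9212e-5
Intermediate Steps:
Function('I')(J) = Mul(-52, J) (Function('I')(J) = Mul(-26, Add(J, J)) = Mul(-26, Mul(2, J)) = Mul(-52, J))
T = -52052 (T = Mul(-77, Mul(-52, -13)) = Mul(-77, 676) = -52052)
Pow(T, -1) = Pow(-52052, -1) = Rational(-1, 52052)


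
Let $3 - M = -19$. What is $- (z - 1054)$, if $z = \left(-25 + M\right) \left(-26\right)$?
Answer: $976$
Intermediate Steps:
$M = 22$ ($M = 3 - -19 = 3 + 19 = 22$)
$z = 78$ ($z = \left(-25 + 22\right) \left(-26\right) = \left(-3\right) \left(-26\right) = 78$)
$- (z - 1054) = - (78 - 1054) = \left(-1\right) \left(-976\right) = 976$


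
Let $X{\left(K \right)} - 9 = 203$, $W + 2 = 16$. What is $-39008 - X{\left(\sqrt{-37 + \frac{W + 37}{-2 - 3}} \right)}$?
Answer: $-39220$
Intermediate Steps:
$W = 14$ ($W = -2 + 16 = 14$)
$X{\left(K \right)} = 212$ ($X{\left(K \right)} = 9 + 203 = 212$)
$-39008 - X{\left(\sqrt{-37 + \frac{W + 37}{-2 - 3}} \right)} = -39008 - 212 = -39220$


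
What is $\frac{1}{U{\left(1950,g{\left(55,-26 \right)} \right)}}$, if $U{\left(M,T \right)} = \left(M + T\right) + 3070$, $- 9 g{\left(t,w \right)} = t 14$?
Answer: $\frac{9}{44410} \approx 0.00020266$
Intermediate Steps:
$g{\left(t,w \right)} = - \frac{14 t}{9}$ ($g{\left(t,w \right)} = - \frac{t 14}{9} = - \frac{14 t}{9}$)
$U{\left(M,T \right)} = 3070 + M + T$
$\frac{1}{U{\left(1950,g{\left(55,-26 \right)} \right)}} = \frac{1}{3070 + 1950 - \frac{770}{9}} = \frac{1}{\frac{44410}{9}} = \frac{9}{44410}$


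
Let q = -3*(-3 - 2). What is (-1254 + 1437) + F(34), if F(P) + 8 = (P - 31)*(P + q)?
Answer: 322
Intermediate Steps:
q = 15 (q = -3*(-5) = 15)
F(P) = -8 + (-31 + P)*(15 + P) (F(P) = -8 + (P - 31)*(P + 15) = -8 + (-31 + P)*(15 + P))
(-1254 + 1437) + F(34) = (-1254 + 1437) + (-473 + 34² - 16*34) = 183 + (-473 + 1156 - 544) = 183 + 139 = 322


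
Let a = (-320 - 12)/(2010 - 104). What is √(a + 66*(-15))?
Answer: 2*I*√224821277/953 ≈ 31.467*I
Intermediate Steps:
a = -166/953 (a = -332/1906 = -332*1/1906 = -166/953 ≈ -0.17419)
√(a + 66*(-15)) = √(-166/953 + 66*(-15)) = √(-166/953 - 990) = √(-943636/953) = 2*I*√224821277/953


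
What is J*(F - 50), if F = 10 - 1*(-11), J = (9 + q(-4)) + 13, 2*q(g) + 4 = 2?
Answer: -609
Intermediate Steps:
q(g) = -1 (q(g) = -2 + (½)*2 = -2 + 1 = -1)
J = 21 (J = (9 - 1) + 13 = 8 + 13 = 21)
F = 21 (F = 10 + 11 = 21)
J*(F - 50) = 21*(21 - 50) = 21*(-29) = -609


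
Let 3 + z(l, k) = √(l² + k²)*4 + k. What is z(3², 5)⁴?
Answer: 2917136 + 54400*√106 ≈ 3.4772e+6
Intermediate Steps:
z(l, k) = -3 + k + 4*√(k² + l²) (z(l, k) = -3 + (√(l² + k²)*4 + k) = -3 + (√(k² + l²)*4 + k) = -3 + (4*√(k² + l²) + k) = -3 + (k + 4*√(k² + l²)) = -3 + k + 4*√(k² + l²))
z(3², 5)⁴ = (-3 + 5 + 4*√(5² + (3²)²))⁴ = (-3 + 5 + 4*√(25 + 9²))⁴ = (-3 + 5 + 4*√(25 + 81))⁴ = (-3 + 5 + 4*√106)⁴ = (2 + 4*√106)⁴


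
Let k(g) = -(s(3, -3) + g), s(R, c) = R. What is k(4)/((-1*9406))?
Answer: 7/9406 ≈ 0.00074421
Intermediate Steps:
k(g) = -3 - g (k(g) = -(3 + g) = -3 - g)
k(4)/((-1*9406)) = (-3 - 1*4)/((-1*9406)) = (-3 - 4)/(-9406) = -7*(-1/9406) = 7/9406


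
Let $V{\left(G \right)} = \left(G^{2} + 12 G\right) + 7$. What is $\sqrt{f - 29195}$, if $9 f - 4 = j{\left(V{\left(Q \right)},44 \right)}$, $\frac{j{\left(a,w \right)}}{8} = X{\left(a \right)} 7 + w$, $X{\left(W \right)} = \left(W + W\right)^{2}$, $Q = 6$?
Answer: $\frac{\sqrt{2700001}}{3} \approx 547.72$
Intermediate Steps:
$V{\left(G \right)} = 7 + G^{2} + 12 G$
$X{\left(W \right)} = 4 W^{2}$ ($X{\left(W \right)} = \left(2 W\right)^{2} = 4 W^{2}$)
$j{\left(a,w \right)} = 8 w + 224 a^{2}$ ($j{\left(a,w \right)} = 8 \left(4 a^{2} \cdot 7 + w\right) = 8 \left(28 a^{2} + w\right) = 8 \left(w + 28 a^{2}\right) = 8 w + 224 a^{2}$)
$f = \frac{2962756}{9}$ ($f = \frac{4}{9} + \frac{8 \cdot 44 + 224 \left(7 + 6^{2} + 12 \cdot 6\right)^{2}}{9} = \frac{4}{9} + \frac{352 + 224 \left(7 + 36 + 72\right)^{2}}{9} = \frac{4}{9} + \frac{352 + 224 \cdot 115^{2}}{9} = \frac{4}{9} + \frac{352 + 224 \cdot 13225}{9} = \frac{4}{9} + \frac{352 + 2962400}{9} = \frac{4}{9} + \frac{1}{9} \cdot 2962752 = \frac{4}{9} + \frac{987584}{3} = \frac{2962756}{9} \approx 3.292 \cdot 10^{5}$)
$\sqrt{f - 29195} = \sqrt{\frac{2962756}{9} - 29195} = \sqrt{\frac{2700001}{9}} = \frac{\sqrt{2700001}}{3}$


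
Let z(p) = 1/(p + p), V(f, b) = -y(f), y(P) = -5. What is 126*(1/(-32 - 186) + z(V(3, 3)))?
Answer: 6552/545 ≈ 12.022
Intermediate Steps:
V(f, b) = 5 (V(f, b) = -1*(-5) = 5)
z(p) = 1/(2*p)
126*(1/(-32 - 186) + z(V(3, 3))) = 126*(1/(-32 - 186) + (½)/5) = 126*(1/(-218) + (½)*(⅕)) = 126*(-1/218 + ⅒) = 126*(52/545) = 6552/545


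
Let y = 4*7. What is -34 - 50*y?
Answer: -1434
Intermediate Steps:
y = 28
-34 - 50*y = -34 - 50*28 = -34 - 1400 = -1434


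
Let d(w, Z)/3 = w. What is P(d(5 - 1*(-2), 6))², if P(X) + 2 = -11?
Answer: 169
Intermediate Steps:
d(w, Z) = 3*w
P(X) = -13 (P(X) = -2 - 11 = -13)
P(d(5 - 1*(-2), 6))² = (-13)² = 169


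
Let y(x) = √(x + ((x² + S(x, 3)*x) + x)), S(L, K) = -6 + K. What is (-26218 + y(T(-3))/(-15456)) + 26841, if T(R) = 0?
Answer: 623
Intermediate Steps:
y(x) = √(x² - x) (y(x) = √(x + ((x² + (-6 + 3)*x) + x)) = √(x + ((x² - 3*x) + x)) = √(x + (x² - 2*x)) = √(x² - x))
(-26218 + y(T(-3))/(-15456)) + 26841 = (-26218 + √(0*(-1 + 0))/(-15456)) + 26841 = (-26218 + √(0*(-1))*(-1/15456)) + 26841 = (-26218 + √0*(-1/15456)) + 26841 = (-26218 + 0*(-1/15456)) + 26841 = (-26218 + 0) + 26841 = -26218 + 26841 = 623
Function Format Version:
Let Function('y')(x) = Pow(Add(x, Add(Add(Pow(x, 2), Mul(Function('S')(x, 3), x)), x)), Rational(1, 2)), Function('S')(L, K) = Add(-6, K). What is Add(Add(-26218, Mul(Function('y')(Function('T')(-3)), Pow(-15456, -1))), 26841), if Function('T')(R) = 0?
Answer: 623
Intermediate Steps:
Function('y')(x) = Pow(Add(Pow(x, 2), Mul(-1, x)), Rational(1, 2)) (Function('y')(x) = Pow(Add(x, Add(Add(Pow(x, 2), Mul(Add(-6, 3), x)), x)), Rational(1, 2)) = Pow(Add(x, Add(Add(Pow(x, 2), Mul(-3, x)), x)), Rational(1, 2)) = Pow(Add(x, Add(Pow(x, 2), Mul(-2, x))), Rational(1, 2)) = Pow(Add(Pow(x, 2), Mul(-1, x)), Rational(1, 2)))
Add(Add(-26218, Mul(Function('y')(Function('T')(-3)), Pow(-15456, -1))), 26841) = Add(Add(-26218, Mul(Pow(Mul(0, Add(-1, 0)), Rational(1, 2)), Pow(-15456, -1))), 26841) = Add(Add(-26218, Mul(Pow(Mul(0, -1), Rational(1, 2)), Rational(-1, 15456))), 26841) = Add(Add(-26218, Mul(Pow(0, Rational(1, 2)), Rational(-1, 15456))), 26841) = Add(Add(-26218, Mul(0, Rational(-1, 15456))), 26841) = Add(Add(-26218, 0), 26841) = Add(-26218, 26841) = 623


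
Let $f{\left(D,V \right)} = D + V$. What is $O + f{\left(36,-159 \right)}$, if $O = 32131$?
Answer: $32008$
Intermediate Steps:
$O + f{\left(36,-159 \right)} = 32131 + \left(36 - 159\right) = 32131 - 123 = 32008$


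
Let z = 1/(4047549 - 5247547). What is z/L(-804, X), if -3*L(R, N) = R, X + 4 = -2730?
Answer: -1/321599464 ≈ -3.1095e-9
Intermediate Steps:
X = -2734 (X = -4 - 2730 = -2734)
L(R, N) = -R/3
z = -1/1199998 (z = 1/(-1199998) = -1/1199998 ≈ -8.3333e-7)
z/L(-804, X) = -1/(1199998*((-⅓*(-804)))) = -1/1199998/268 = -1/1199998*1/268 = -1/321599464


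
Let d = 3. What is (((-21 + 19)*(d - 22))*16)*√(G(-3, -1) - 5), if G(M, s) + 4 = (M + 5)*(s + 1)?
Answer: 1824*I ≈ 1824.0*I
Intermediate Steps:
G(M, s) = -4 + (1 + s)*(5 + M) (G(M, s) = -4 + (M + 5)*(s + 1) = -4 + (5 + M)*(1 + s) = -4 + (1 + s)*(5 + M))
(((-21 + 19)*(d - 22))*16)*√(G(-3, -1) - 5) = (((-21 + 19)*(3 - 22))*16)*√((1 - 3 + 5*(-1) - 3*(-1)) - 5) = (-2*(-19)*16)*√((1 - 3 - 5 + 3) - 5) = (38*16)*√(-4 - 5) = 608*√(-9) = 608*(3*I) = 1824*I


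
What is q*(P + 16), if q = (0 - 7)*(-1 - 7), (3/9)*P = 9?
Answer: 2408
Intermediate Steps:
P = 27 (P = 3*9 = 27)
q = 56 (q = -7*(-8) = 56)
q*(P + 16) = 56*(27 + 16) = 56*43 = 2408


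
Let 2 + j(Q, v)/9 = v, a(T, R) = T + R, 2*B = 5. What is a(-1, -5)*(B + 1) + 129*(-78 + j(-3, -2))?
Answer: -14727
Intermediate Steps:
B = 5/2 (B = (½)*5 = 5/2 ≈ 2.5000)
a(T, R) = R + T
j(Q, v) = -18 + 9*v
a(-1, -5)*(B + 1) + 129*(-78 + j(-3, -2)) = (-5 - 1)*(5/2 + 1) + 129*(-78 + (-18 + 9*(-2))) = -6*7/2 + 129*(-78 + (-18 - 18)) = -21 + 129*(-78 - 36) = -21 + 129*(-114) = -21 - 14706 = -14727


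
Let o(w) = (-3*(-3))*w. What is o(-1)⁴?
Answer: 6561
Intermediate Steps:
o(w) = 9*w
o(-1)⁴ = (9*(-1))⁴ = (-9)⁴ = 6561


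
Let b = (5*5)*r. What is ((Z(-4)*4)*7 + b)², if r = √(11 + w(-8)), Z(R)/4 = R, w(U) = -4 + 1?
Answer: 205704 - 44800*√2 ≈ 1.4235e+5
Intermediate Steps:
w(U) = -3
Z(R) = 4*R
r = 2*√2 (r = √(11 - 3) = √8 = 2*√2 ≈ 2.8284)
b = 50*√2 (b = (5*5)*(2*√2) = 25*(2*√2) = 50*√2 ≈ 70.711)
((Z(-4)*4)*7 + b)² = (((4*(-4))*4)*7 + 50*√2)² = (-16*4*7 + 50*√2)² = (-64*7 + 50*√2)² = (-448 + 50*√2)²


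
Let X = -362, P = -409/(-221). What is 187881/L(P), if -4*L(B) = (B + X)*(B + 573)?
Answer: 6117530614/1685275651 ≈ 3.6300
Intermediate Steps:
P = 409/221 (P = -409*(-1/221) = 409/221 ≈ 1.8507)
L(B) = -(-362 + B)*(573 + B)/4 (L(B) = -(B - 362)*(B + 573)/4 = -(-362 + B)*(573 + B)/4)
187881/L(P) = 187881/(103713/2 - 211/4*409/221 - (409/221)²/4) = 187881/(103713/2 - 86299/884 - ¼*167281/48841) = 187881/(103713/2 - 86299/884 - 167281/195364) = 187881/(5055826953/97682) = 187881*(97682/5055826953) = 6117530614/1685275651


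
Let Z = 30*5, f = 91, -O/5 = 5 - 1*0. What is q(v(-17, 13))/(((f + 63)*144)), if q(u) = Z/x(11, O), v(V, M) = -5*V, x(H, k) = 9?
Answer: 25/33264 ≈ 0.00075156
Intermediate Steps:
O = -25 (O = -5*(5 - 1*0) = -5*(5 + 0) = -5*5 = -25)
Z = 150
q(u) = 50/3 (q(u) = 150/9 = 150*(1/9) = 50/3)
q(v(-17, 13))/(((f + 63)*144)) = 50/(3*(((91 + 63)*144))) = 50/(3*((154*144))) = (50/3)/22176 = (50/3)*(1/22176) = 25/33264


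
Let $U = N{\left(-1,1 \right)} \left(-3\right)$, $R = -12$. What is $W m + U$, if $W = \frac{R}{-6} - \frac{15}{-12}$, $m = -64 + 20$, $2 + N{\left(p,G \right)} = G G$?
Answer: $-140$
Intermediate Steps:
$N{\left(p,G \right)} = -2 + G^{2}$ ($N{\left(p,G \right)} = -2 + G G = -2 + G^{2}$)
$m = -44$
$W = \frac{13}{4}$ ($W = - \frac{12}{-6} - \frac{15}{-12} = \left(-12\right) \left(- \frac{1}{6}\right) - - \frac{5}{4} = 2 + \frac{5}{4} = \frac{13}{4} \approx 3.25$)
$U = 3$ ($U = \left(-2 + 1^{2}\right) \left(-3\right) = \left(-2 + 1\right) \left(-3\right) = \left(-1\right) \left(-3\right) = 3$)
$W m + U = \frac{13}{4} \left(-44\right) + 3 = -143 + 3 = -140$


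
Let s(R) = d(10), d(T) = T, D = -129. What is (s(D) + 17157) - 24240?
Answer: -7073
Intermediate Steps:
s(R) = 10
(s(D) + 17157) - 24240 = (10 + 17157) - 24240 = 17167 - 24240 = -7073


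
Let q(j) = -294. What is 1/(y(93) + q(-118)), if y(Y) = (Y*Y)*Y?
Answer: 1/804063 ≈ 1.2437e-6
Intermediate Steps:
y(Y) = Y³ (y(Y) = Y²*Y = Y³)
1/(y(93) + q(-118)) = 1/(93³ - 294) = 1/(804357 - 294) = 1/804063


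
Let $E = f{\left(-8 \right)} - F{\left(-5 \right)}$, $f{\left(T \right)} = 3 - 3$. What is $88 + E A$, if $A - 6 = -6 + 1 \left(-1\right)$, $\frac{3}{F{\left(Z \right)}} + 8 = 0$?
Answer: $\frac{701}{8} \approx 87.625$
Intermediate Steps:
$f{\left(T \right)} = 0$ ($f{\left(T \right)} = 3 - 3 = 0$)
$F{\left(Z \right)} = - \frac{3}{8}$ ($F{\left(Z \right)} = \frac{3}{-8 + 0} = \frac{3}{-8} = 3 \left(- \frac{1}{8}\right) = - \frac{3}{8}$)
$A = -1$ ($A = 6 + \left(-6 + 1 \left(-1\right)\right) = 6 - 7 = -1$)
$E = \frac{3}{8}$ ($E = 0 - - \frac{3}{8} = 0 + \frac{3}{8} = \frac{3}{8} \approx 0.375$)
$88 + E A = 88 + \frac{3}{8} \left(-1\right) = 88 - \frac{3}{8} = \frac{701}{8}$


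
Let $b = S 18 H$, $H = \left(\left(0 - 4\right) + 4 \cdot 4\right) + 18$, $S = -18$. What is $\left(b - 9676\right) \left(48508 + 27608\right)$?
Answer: $-1476345936$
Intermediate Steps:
$H = 30$ ($H = \left(-4 + 16\right) + 18 = 12 + 18 = 30$)
$b = -9720$ ($b = \left(-18\right) 18 \cdot 30 = \left(-324\right) 30 = -9720$)
$\left(b - 9676\right) \left(48508 + 27608\right) = \left(-9720 - 9676\right) \left(48508 + 27608\right) = \left(-19396\right) 76116 = -1476345936$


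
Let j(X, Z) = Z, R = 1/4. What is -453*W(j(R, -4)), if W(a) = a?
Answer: 1812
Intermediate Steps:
R = ¼ ≈ 0.25000
-453*W(j(R, -4)) = -453*(-4) = 1812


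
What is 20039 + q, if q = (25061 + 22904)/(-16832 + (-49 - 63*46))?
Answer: 396303416/19779 ≈ 20037.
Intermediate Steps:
q = -47965/19779 (q = 47965/(-16832 + (-49 - 2898)) = 47965/(-16832 - 2947) = 47965/(-19779) = 47965*(-1/19779) = -47965/19779 ≈ -2.4250)
20039 + q = 20039 - 47965/19779 = 396303416/19779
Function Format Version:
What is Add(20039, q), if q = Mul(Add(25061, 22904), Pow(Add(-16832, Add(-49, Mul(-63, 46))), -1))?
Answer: Rational(396303416, 19779) ≈ 20037.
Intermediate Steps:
q = Rational(-47965, 19779) (q = Mul(47965, Pow(Add(-16832, Add(-49, -2898)), -1)) = Mul(47965, Pow(Add(-16832, -2947), -1)) = Mul(47965, Pow(-19779, -1)) = Mul(47965, Rational(-1, 19779)) = Rational(-47965, 19779) ≈ -2.4250)
Add(20039, q) = Add(20039, Rational(-47965, 19779)) = Rational(396303416, 19779)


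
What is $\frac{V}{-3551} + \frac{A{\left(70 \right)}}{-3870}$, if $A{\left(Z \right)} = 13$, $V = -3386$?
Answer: $\frac{13057657}{13742370} \approx 0.95018$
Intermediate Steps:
$\frac{V}{-3551} + \frac{A{\left(70 \right)}}{-3870} = - \frac{3386}{-3551} + \frac{13}{-3870} = \left(-3386\right) \left(- \frac{1}{3551}\right) + 13 \left(- \frac{1}{3870}\right) = \frac{3386}{3551} - \frac{13}{3870} = \frac{13057657}{13742370}$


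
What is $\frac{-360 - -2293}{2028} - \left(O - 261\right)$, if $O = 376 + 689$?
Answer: $- \frac{1628579}{2028} \approx -803.05$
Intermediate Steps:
$O = 1065$
$\frac{-360 - -2293}{2028} - \left(O - 261\right) = \frac{-360 - -2293}{2028} - \left(1065 - 261\right) = \left(-360 + 2293\right) \frac{1}{2028} - 804 = 1933 \cdot \frac{1}{2028} - 804 = \frac{1933}{2028} - 804 = - \frac{1628579}{2028}$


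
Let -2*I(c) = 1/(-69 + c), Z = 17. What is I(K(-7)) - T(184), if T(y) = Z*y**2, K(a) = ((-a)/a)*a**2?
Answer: -135830271/236 ≈ -5.7555e+5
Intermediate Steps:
K(a) = -a**2
T(y) = 17*y**2
I(c) = -1/(2*(-69 + c))
I(K(-7)) - T(184) = -1/(-138 + 2*(-1*(-7)**2)) - 17*184**2 = -1/(-138 + 2*(-1*49)) - 17*33856 = -1/(-138 + 2*(-49)) - 1*575552 = -1/(-138 - 98) - 575552 = -1/(-236) - 575552 = -1*(-1/236) - 575552 = 1/236 - 575552 = -135830271/236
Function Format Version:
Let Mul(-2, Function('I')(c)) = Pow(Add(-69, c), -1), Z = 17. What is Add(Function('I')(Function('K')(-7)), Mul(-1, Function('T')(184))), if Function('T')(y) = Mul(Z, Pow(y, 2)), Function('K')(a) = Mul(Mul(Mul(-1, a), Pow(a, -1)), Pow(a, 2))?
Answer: Rational(-135830271, 236) ≈ -5.7555e+5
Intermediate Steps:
Function('K')(a) = Mul(-1, Pow(a, 2))
Function('T')(y) = Mul(17, Pow(y, 2))
Function('I')(c) = Mul(Rational(-1, 2), Pow(Add(-69, c), -1))
Add(Function('I')(Function('K')(-7)), Mul(-1, Function('T')(184))) = Add(Mul(-1, Pow(Add(-138, Mul(2, Mul(-1, Pow(-7, 2)))), -1)), Mul(-1, Mul(17, Pow(184, 2)))) = Add(Mul(-1, Pow(Add(-138, Mul(2, Mul(-1, 49))), -1)), Mul(-1, Mul(17, 33856))) = Add(Mul(-1, Pow(Add(-138, Mul(2, -49)), -1)), Mul(-1, 575552)) = Add(Mul(-1, Pow(Add(-138, -98), -1)), -575552) = Add(Mul(-1, Pow(-236, -1)), -575552) = Add(Mul(-1, Rational(-1, 236)), -575552) = Add(Rational(1, 236), -575552) = Rational(-135830271, 236)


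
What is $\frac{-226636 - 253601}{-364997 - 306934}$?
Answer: $\frac{160079}{223977} \approx 0.71471$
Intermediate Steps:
$\frac{-226636 - 253601}{-364997 - 306934} = - \frac{480237}{-671931} = \left(-480237\right) \left(- \frac{1}{671931}\right) = \frac{160079}{223977}$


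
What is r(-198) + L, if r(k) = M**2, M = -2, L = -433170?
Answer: -433166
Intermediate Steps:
r(k) = 4 (r(k) = (-2)**2 = 4)
r(-198) + L = 4 - 433170 = -433166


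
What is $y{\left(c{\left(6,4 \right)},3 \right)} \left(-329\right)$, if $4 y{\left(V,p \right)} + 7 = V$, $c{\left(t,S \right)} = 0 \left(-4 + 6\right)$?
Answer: $\frac{2303}{4} \approx 575.75$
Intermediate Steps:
$c{\left(t,S \right)} = 0$ ($c{\left(t,S \right)} = 0 \cdot 2 = 0$)
$y{\left(V,p \right)} = - \frac{7}{4} + \frac{V}{4}$
$y{\left(c{\left(6,4 \right)},3 \right)} \left(-329\right) = \left(- \frac{7}{4} + \frac{1}{4} \cdot 0\right) \left(-329\right) = \left(- \frac{7}{4} + 0\right) \left(-329\right) = \left(- \frac{7}{4}\right) \left(-329\right) = \frac{2303}{4}$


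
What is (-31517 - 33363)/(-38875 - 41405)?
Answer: 1622/2007 ≈ 0.80817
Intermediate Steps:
(-31517 - 33363)/(-38875 - 41405) = -64880/(-80280) = -64880*(-1/80280) = 1622/2007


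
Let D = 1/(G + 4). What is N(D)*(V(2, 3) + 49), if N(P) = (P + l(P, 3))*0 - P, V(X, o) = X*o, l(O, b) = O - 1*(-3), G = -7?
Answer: 55/3 ≈ 18.333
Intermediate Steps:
l(O, b) = 3 + O (l(O, b) = O + 3 = 3 + O)
D = -⅓ (D = 1/(-7 + 4) = 1/(-3) = -⅓ ≈ -0.33333)
N(P) = -P (N(P) = (P + (3 + P))*0 - P = (3 + 2*P)*0 - P = 0 - P = -P)
N(D)*(V(2, 3) + 49) = (-1*(-⅓))*(2*3 + 49) = (6 + 49)/3 = (⅓)*55 = 55/3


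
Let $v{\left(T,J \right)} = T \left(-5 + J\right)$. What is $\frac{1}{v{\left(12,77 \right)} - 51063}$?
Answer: $- \frac{1}{50199} \approx -1.9921 \cdot 10^{-5}$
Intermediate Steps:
$\frac{1}{v{\left(12,77 \right)} - 51063} = \frac{1}{12 \left(-5 + 77\right) - 51063} = \frac{1}{12 \cdot 72 - 51063} = \frac{1}{864 - 51063} = \frac{1}{-50199} = - \frac{1}{50199}$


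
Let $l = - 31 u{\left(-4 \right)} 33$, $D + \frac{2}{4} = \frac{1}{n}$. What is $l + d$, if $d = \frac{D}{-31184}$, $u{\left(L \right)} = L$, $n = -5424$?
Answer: $\frac{692129132185}{169142016} \approx 4092.0$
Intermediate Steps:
$D = - \frac{2713}{5424}$ ($D = - \frac{1}{2} + \frac{1}{-5424} = - \frac{1}{2} - \frac{1}{5424} = - \frac{2713}{5424} \approx -0.50018$)
$d = \frac{2713}{169142016}$ ($d = - \frac{2713}{5424 \left(-31184\right)} = \left(- \frac{2713}{5424}\right) \left(- \frac{1}{31184}\right) = \frac{2713}{169142016} \approx 1.604 \cdot 10^{-5}$)
$l = 4092$ ($l = \left(-31\right) \left(-4\right) 33 = 124 \cdot 33 = 4092$)
$l + d = 4092 + \frac{2713}{169142016} = \frac{692129132185}{169142016}$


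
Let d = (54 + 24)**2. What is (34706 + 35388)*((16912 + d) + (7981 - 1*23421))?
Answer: 529630264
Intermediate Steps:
d = 6084 (d = 78**2 = 6084)
(34706 + 35388)*((16912 + d) + (7981 - 1*23421)) = (34706 + 35388)*((16912 + 6084) + (7981 - 1*23421)) = 70094*(22996 + (7981 - 23421)) = 70094*(22996 - 15440) = 70094*7556 = 529630264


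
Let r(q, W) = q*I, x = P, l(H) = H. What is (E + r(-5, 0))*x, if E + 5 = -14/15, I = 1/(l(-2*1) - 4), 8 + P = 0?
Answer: 204/5 ≈ 40.800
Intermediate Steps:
P = -8 (P = -8 + 0 = -8)
I = -1/6 (I = 1/(-2*1 - 4) = 1/(-2 - 4) = 1/(-6) = -1/6 ≈ -0.16667)
E = -89/15 (E = -5 - 14/15 = -89/15 ≈ -5.9333)
x = -8
r(q, W) = -q/6 (r(q, W) = q*(-1/6) = -q/6)
(E + r(-5, 0))*x = (-89/15 - 1/6*(-5))*(-8) = (-89/15 + 5/6)*(-8) = -51/10*(-8) = 204/5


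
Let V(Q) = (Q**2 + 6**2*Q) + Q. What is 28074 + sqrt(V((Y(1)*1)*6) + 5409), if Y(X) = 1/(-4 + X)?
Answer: 28074 + sqrt(5339) ≈ 28147.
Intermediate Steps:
V(Q) = Q**2 + 37*Q (V(Q) = (Q**2 + 36*Q) + Q = Q**2 + 37*Q)
28074 + sqrt(V((Y(1)*1)*6) + 5409) = 28074 + sqrt(((1/(-4 + 1))*6)*(37 + (1/(-4 + 1))*6) + 5409) = 28074 + sqrt(((1/(-3))*6)*(37 + (1/(-3))*6) + 5409) = 28074 + sqrt((-1/3*1*6)*(37 - 1/3*1*6) + 5409) = 28074 + sqrt((-1/3*6)*(37 - 1/3*6) + 5409) = 28074 + sqrt(-2*(37 - 2) + 5409) = 28074 + sqrt(-2*35 + 5409) = 28074 + sqrt(-70 + 5409) = 28074 + sqrt(5339)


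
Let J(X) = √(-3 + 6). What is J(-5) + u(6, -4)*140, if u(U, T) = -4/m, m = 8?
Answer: -70 + √3 ≈ -68.268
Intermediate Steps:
u(U, T) = -½ (u(U, T) = -4/8 = -4*⅛ = -½)
J(X) = √3
J(-5) + u(6, -4)*140 = √3 - ½*140 = √3 - 70 = -70 + √3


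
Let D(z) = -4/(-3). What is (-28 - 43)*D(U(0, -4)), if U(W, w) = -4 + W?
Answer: -284/3 ≈ -94.667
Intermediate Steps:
D(z) = 4/3 (D(z) = -4*(-1/3) = 4/3)
(-28 - 43)*D(U(0, -4)) = (-28 - 43)*(4/3) = -71*4/3 = -284/3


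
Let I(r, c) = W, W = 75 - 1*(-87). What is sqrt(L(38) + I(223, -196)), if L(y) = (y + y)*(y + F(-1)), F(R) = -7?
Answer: sqrt(2518) ≈ 50.180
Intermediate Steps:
W = 162 (W = 75 + 87 = 162)
I(r, c) = 162
L(y) = 2*y*(-7 + y) (L(y) = (y + y)*(y - 7) = (2*y)*(-7 + y) = 2*y*(-7 + y))
sqrt(L(38) + I(223, -196)) = sqrt(2*38*(-7 + 38) + 162) = sqrt(2*38*31 + 162) = sqrt(2356 + 162) = sqrt(2518)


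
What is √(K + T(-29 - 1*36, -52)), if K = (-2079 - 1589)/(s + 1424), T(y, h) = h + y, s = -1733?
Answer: I*√10037865/309 ≈ 10.253*I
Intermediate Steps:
K = 3668/309 (K = (-2079 - 1589)/(-1733 + 1424) = -3668/(-309) = -3668*(-1/309) = 3668/309 ≈ 11.871)
√(K + T(-29 - 1*36, -52)) = √(3668/309 + (-52 + (-29 - 1*36))) = √(3668/309 + (-52 + (-29 - 36))) = √(3668/309 + (-52 - 65)) = √(3668/309 - 117) = √(-32485/309) = I*√10037865/309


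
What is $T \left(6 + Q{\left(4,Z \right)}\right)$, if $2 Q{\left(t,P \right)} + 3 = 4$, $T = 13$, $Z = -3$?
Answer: $\frac{169}{2} \approx 84.5$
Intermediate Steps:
$Q{\left(t,P \right)} = \frac{1}{2}$ ($Q{\left(t,P \right)} = - \frac{3}{2} + \frac{1}{2} \cdot 4 = - \frac{3}{2} + 2 = \frac{1}{2}$)
$T \left(6 + Q{\left(4,Z \right)}\right) = 13 \left(6 + \frac{1}{2}\right) = 13 \cdot \frac{13}{2} = \frac{169}{2}$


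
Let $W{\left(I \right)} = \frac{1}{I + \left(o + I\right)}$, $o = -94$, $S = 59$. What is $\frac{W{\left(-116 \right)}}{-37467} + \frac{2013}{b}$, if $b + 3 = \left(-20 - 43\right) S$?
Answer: $- \frac{4097877571}{7572830040} \approx -0.54113$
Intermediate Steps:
$b = -3720$ ($b = -3 + \left(-20 - 43\right) 59 = -3 - 3717 = -3720$)
$W{\left(I \right)} = \frac{1}{-94 + 2 I}$ ($W{\left(I \right)} = \frac{1}{I + \left(-94 + I\right)} = \frac{1}{-94 + 2 I}$)
$\frac{W{\left(-116 \right)}}{-37467} + \frac{2013}{b} = \frac{\frac{1}{2} \frac{1}{-47 - 116}}{-37467} + \frac{2013}{-3720} = \frac{1}{2 \left(-163\right)} \left(- \frac{1}{37467}\right) + 2013 \left(- \frac{1}{3720}\right) = \frac{1}{2} \left(- \frac{1}{163}\right) \left(- \frac{1}{37467}\right) - \frac{671}{1240} = \left(- \frac{1}{326}\right) \left(- \frac{1}{37467}\right) - \frac{671}{1240} = \frac{1}{12214242} - \frac{671}{1240} = - \frac{4097877571}{7572830040}$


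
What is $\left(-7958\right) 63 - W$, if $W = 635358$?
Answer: $-1136712$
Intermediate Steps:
$\left(-7958\right) 63 - W = \left(-7958\right) 63 - 635358 = -501354 - 635358 = -1136712$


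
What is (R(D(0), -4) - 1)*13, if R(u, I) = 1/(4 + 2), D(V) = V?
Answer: -65/6 ≈ -10.833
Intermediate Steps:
R(u, I) = 1/6
(R(D(0), -4) - 1)*13 = (1/6 - 1)*13 = -5/6*13 = -65/6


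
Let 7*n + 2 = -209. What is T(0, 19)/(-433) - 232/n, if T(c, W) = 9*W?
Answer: 667111/91363 ≈ 7.3018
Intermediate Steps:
n = -211/7 (n = -2/7 + (1/7)*(-209) = -2/7 - 209/7 = -211/7 ≈ -30.143)
T(0, 19)/(-433) - 232/n = (9*19)/(-433) - 232/(-211/7) = 171*(-1/433) - 232*(-7/211) = -171/433 + 1624/211 = 667111/91363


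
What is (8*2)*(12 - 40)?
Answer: -448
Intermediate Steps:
(8*2)*(12 - 40) = 16*(-28) = -448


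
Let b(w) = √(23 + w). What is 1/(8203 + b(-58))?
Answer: 8203/67289244 - I*√35/67289244 ≈ 0.00012191 - 8.792e-8*I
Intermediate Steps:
1/(8203 + b(-58)) = 1/(8203 + √(23 - 58)) = 1/(8203 + √(-35)) = 1/(8203 + I*√35)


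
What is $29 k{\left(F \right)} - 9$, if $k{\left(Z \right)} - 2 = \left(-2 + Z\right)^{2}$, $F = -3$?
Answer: $774$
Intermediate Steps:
$k{\left(Z \right)} = 2 + \left(-2 + Z\right)^{2}$
$29 k{\left(F \right)} - 9 = 29 \left(2 + \left(-2 - 3\right)^{2}\right) - 9 = 29 \left(2 + \left(-5\right)^{2}\right) - 9 = 29 \left(2 + 25\right) - 9 = 29 \cdot 27 - 9 = 783 - 9 = 774$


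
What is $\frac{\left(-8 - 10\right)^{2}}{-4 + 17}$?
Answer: $\frac{324}{13} \approx 24.923$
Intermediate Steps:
$\frac{\left(-8 - 10\right)^{2}}{-4 + 17} = \frac{\left(-18\right)^{2}}{13} = \frac{1}{13} \cdot 324 = \frac{324}{13}$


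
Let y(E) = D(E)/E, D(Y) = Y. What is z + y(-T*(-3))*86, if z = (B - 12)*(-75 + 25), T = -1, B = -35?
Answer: 2436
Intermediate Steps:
y(E) = 1 (y(E) = E/E = 1)
z = 2350 (z = (-35 - 12)*(-75 + 25) = -47*(-50) = 2350)
z + y(-T*(-3))*86 = 2350 + 1*86 = 2350 + 86 = 2436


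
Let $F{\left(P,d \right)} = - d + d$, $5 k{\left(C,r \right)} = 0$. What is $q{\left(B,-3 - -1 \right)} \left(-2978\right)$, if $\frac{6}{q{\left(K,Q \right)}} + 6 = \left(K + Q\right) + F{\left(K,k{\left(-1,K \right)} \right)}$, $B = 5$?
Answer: $5956$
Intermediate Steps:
$k{\left(C,r \right)} = 0$ ($k{\left(C,r \right)} = \frac{1}{5} \cdot 0 = 0$)
$F{\left(P,d \right)} = 0$
$q{\left(K,Q \right)} = \frac{6}{-6 + K + Q}$ ($q{\left(K,Q \right)} = \frac{6}{-6 + \left(\left(K + Q\right) + 0\right)} = \frac{6}{-6 + \left(K + Q\right)} = \frac{6}{-6 + K + Q}$)
$q{\left(B,-3 - -1 \right)} \left(-2978\right) = \frac{6}{-6 + 5 - 2} \left(-2978\right) = \frac{6}{-3} \left(-2978\right) = 6 \left(- \frac{1}{3}\right) \left(-2978\right) = \left(-2\right) \left(-2978\right) = 5956$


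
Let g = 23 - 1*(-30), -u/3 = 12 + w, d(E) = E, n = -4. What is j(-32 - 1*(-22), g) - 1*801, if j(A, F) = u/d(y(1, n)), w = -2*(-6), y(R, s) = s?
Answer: -783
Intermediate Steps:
w = 12
u = -72 (u = -3*(12 + 12) = -3*24 = -72)
g = 53 (g = 23 + 30 = 53)
j(A, F) = 18 (j(A, F) = -72/(-4) = -72*(-¼) = 18)
j(-32 - 1*(-22), g) - 1*801 = 18 - 1*801 = 18 - 801 = -783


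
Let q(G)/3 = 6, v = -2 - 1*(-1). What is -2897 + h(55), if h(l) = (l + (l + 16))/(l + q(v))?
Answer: -211355/73 ≈ -2895.3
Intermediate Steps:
v = -1 (v = -2 + 1 = -1)
q(G) = 18 (q(G) = 3*6 = 18)
h(l) = (16 + 2*l)/(18 + l) (h(l) = (l + (l + 16))/(l + 18) = (l + (16 + l))/(18 + l) = (16 + 2*l)/(18 + l))
-2897 + h(55) = -2897 + 2*(8 + 55)/(18 + 55) = -2897 + 2*63/73 = -2897 + 2*(1/73)*63 = -2897 + 126/73 = -211355/73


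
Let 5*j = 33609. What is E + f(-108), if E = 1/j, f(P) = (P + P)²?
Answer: 1568061509/33609 ≈ 46656.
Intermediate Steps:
f(P) = 4*P² (f(P) = (2*P)² = 4*P²)
j = 33609/5 (j = (⅕)*33609 = 33609/5 ≈ 6721.8)
E = 5/33609 (E = 1/(33609/5) = 5/33609 ≈ 0.00014877)
E + f(-108) = 5/33609 + 4*(-108)² = 5/33609 + 4*11664 = 5/33609 + 46656 = 1568061509/33609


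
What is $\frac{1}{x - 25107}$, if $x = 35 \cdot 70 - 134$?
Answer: $- \frac{1}{22791} \approx -4.3877 \cdot 10^{-5}$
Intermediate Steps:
$x = 2316$ ($x = 2450 - 134 = 2316$)
$\frac{1}{x - 25107} = \frac{1}{2316 - 25107} = \frac{1}{-22791} = - \frac{1}{22791}$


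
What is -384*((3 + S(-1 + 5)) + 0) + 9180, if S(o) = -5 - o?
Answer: 11484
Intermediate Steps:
-384*((3 + S(-1 + 5)) + 0) + 9180 = -384*((3 + (-5 - (-1 + 5))) + 0) + 9180 = -384*((3 + (-5 - 1*4)) + 0) + 9180 = -384*((3 + (-5 - 4)) + 0) + 9180 = -384*((3 - 9) + 0) + 9180 = -384*(-6 + 0) + 9180 = -384*(-6) + 9180 = 2304 + 9180 = 11484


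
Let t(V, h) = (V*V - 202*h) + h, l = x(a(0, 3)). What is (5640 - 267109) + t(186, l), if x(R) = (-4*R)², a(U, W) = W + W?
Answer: -342649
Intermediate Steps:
a(U, W) = 2*W
x(R) = 16*R²
l = 576 (l = 16*(2*3)² = 16*6² = 16*36 = 576)
t(V, h) = V² - 201*h (t(V, h) = (V² - 202*h) + h = V² - 201*h)
(5640 - 267109) + t(186, l) = (5640 - 267109) + (186² - 201*576) = -261469 + (34596 - 115776) = -261469 - 81180 = -342649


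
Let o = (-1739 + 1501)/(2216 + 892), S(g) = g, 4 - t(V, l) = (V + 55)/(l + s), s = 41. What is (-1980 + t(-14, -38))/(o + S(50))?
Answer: -441706/11083 ≈ -39.854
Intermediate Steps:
t(V, l) = 4 - (55 + V)/(41 + l) (t(V, l) = 4 - (V + 55)/(l + 41) = 4 - (55 + V)/(41 + l))
o = -17/222 (o = -238/3108 = -238*1/3108 = -17/222 ≈ -0.076577)
(-1980 + t(-14, -38))/(o + S(50)) = (-1980 + (109 - 1*(-14) + 4*(-38))/(41 - 38))/(-17/222 + 50) = (-1980 + (109 + 14 - 152)/3)/(11083/222) = (-1980 + (1/3)*(-29))*(222/11083) = (-1980 - 29/3)*(222/11083) = -5969/3*222/11083 = -441706/11083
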